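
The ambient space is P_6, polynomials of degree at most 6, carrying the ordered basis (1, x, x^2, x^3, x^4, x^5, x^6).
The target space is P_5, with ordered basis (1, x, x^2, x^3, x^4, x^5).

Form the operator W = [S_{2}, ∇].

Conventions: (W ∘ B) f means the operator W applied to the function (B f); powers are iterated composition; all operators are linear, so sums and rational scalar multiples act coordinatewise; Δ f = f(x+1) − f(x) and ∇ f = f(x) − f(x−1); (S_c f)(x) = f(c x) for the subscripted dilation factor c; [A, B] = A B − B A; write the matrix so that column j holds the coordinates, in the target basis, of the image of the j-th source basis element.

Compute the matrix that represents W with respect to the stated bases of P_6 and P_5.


the matrix is [[0, -1, 3, -7, 15, -31, 63]; [0, 0, -4, 18, -56, 150, -372]; [0, 0, 0, -12, 72, -280, 900]; [0, 0, 0, 0, -32, 240, -1120]; [0, 0, 0, 0, 0, -80, 720]; [0, 0, 0, 0, 0, 0, -192]] (rows listed top to bottom)

image of 1: 0
image of x: -1
image of x^2: -4x + 3
image of x^3: -12x^2 + 18x - 7
image of x^4: -32x^3 + 72x^2 - 56x + 15
image of x^5: -80x^4 + 240x^3 - 280x^2 + 150x - 31
image of x^6: -192x^5 + 720x^4 - 1120x^3 + 900x^2 - 372x + 63
each image's coordinates form column j of the matrix


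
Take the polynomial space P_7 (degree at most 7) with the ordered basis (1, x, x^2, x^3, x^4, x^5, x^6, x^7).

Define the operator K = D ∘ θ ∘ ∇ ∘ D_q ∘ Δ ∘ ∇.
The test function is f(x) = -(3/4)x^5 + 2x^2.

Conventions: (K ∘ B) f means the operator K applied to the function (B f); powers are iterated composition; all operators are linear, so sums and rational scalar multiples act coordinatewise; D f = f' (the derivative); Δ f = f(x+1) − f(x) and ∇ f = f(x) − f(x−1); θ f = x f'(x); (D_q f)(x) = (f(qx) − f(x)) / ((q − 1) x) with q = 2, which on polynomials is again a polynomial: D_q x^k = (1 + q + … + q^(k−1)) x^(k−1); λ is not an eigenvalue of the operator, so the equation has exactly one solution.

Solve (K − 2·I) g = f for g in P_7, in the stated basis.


write g with unknown coordinates in the stated basis and equate coefficients in (K − 2·I) g = f
solving from the highest basis element down gives g = (3/8)x^5 - x^2 + 105/2
check: K g = 105
so K g − 2·g = -(3/4)x^5 + 2x^2 = f ✓

g(x) = (3/8)x^5 - x^2 + 105/2


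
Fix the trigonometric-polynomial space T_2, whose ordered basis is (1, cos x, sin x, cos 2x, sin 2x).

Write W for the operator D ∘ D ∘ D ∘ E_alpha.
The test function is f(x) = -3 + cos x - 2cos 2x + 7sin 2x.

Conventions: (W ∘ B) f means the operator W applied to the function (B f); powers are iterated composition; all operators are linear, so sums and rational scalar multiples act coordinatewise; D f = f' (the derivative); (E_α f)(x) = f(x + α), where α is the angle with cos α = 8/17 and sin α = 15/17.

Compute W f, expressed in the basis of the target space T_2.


the result is g(x) = (15/17)cos x + (8/17)sin x + (5176/289)cos 2x + (16016/289)sin 2x

E_alpha f = -3 + (8/17)cos x - (15/17)sin x + (2002/289)cos 2x - (647/289)sin 2x
D E_alpha f = -(15/17)cos x - (8/17)sin x - (1294/289)cos 2x - (4004/289)sin 2x
D D E_alpha f = -(8/17)cos x + (15/17)sin x - (8008/289)cos 2x + (2588/289)sin 2x
D D D E_alpha f = (15/17)cos x + (8/17)sin x + (5176/289)cos 2x + (16016/289)sin 2x


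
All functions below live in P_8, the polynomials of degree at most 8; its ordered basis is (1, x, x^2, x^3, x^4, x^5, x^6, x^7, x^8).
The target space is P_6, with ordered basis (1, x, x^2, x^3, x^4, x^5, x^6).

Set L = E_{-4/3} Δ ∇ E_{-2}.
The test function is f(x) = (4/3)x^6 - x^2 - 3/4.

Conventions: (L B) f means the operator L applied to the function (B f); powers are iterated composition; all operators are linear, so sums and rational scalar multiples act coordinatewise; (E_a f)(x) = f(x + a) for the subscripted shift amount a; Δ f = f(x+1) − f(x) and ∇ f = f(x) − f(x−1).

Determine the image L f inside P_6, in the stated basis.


the result is g(x) = 40x^4 - (1600/3)x^3 + (8120/3)x^2 - (167200/27)x + 436054/81

E_{-2} f = (4/3)x^6 - 16x^5 + 80x^4 - (640/3)x^3 + 319x^2 - 252x + 967/12
∇ E_{-2} f = 8x^5 - 100x^4 + (1520/3)x^3 - 1300x^2 + 1686x - 2645/3
Δ ∇ E_{-2} f = 40x^4 - 320x^3 + 1000x^2 - 1440x + 2402/3
E_{-4/3} Δ ∇ E_{-2} f = 40x^4 - (1600/3)x^3 + (8120/3)x^2 - (167200/27)x + 436054/81


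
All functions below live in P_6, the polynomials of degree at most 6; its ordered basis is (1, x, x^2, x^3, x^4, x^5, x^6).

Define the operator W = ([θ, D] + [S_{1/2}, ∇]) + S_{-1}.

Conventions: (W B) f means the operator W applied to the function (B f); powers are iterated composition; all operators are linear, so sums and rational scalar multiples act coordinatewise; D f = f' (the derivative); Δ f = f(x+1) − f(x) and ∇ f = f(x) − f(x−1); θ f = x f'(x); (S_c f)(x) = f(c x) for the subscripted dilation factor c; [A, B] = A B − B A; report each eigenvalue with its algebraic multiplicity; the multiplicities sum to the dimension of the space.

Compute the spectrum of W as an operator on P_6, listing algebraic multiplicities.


image of 1: 1
image of x: -x - 1/2
image of x^2: x^2 - (3/2)x - 3/4
image of x^3: -x^3 - (21/8)x^2 - (9/8)x + 7/8
image of x^4: x^4 - (15/4)x^3 - (9/8)x^2 + (7/4)x - 15/16
image of x^5: -x^5 - (155/32)x^4 - (15/16)x^3 + (35/16)x^2 - (75/32)x + 31/32
image of x^6: x^6 - (189/32)x^5 - (45/64)x^4 + (35/16)x^3 - (225/64)x^2 + (93/32)x - 63/64
the matrix is upper triangular; its diagonal is (1, -1, 1, -1, 1, -1, 1)
for a triangular matrix the eigenvalues are the diagonal entries, with algebraic multiplicity their repetition count

λ = -1 (multiplicity 3), λ = 1 (multiplicity 4)


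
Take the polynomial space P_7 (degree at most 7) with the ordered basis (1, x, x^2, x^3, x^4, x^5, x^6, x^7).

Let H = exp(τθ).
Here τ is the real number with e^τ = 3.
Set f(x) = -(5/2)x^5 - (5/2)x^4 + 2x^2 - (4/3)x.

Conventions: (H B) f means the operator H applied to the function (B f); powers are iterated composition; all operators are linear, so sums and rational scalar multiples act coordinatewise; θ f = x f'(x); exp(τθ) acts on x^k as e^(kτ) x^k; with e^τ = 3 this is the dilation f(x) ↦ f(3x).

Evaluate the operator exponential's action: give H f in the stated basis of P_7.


exp(τθ) x^k = e^(kτ) x^k; with e^τ = 3 this sends x^k to 3^k x^k
x ↦ 3 x
x^2 ↦ 9 x^2
x^4 ↦ 81 x^4
x^5 ↦ 243 x^5
applying this coordinatewise to f: exp(τθ) f = -(1215/2)x^5 - (405/2)x^4 + 18x^2 - 4x

the image equals g(x) = -(1215/2)x^5 - (405/2)x^4 + 18x^2 - 4x


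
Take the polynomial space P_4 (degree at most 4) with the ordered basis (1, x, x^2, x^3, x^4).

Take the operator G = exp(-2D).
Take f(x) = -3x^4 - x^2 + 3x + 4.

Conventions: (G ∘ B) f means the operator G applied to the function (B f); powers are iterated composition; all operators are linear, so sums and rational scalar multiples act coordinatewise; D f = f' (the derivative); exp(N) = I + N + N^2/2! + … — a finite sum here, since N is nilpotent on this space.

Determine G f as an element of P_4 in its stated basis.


the result is g(x) = -3x^4 + 24x^3 - 73x^2 + 103x - 54

order-1 term: 24x^3 + 4x - 6
order-2 term: -72x^2 - 4
order-3 term: 96x
order-4 term: -48
the series for exp(-2D) f terminates at order 4
exp(-2D) f = -3x^4 + 24x^3 - 73x^2 + 103x - 54


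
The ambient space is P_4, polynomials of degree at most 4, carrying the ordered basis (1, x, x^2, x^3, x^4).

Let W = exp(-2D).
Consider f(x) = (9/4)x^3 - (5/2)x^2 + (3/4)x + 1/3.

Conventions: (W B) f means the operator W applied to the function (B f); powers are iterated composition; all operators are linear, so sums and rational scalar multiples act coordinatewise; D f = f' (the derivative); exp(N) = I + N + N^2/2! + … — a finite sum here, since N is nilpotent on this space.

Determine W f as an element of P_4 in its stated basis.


g(x) = (9/4)x^3 - 16x^2 + (151/4)x - 175/6

order-1 term: -(27/2)x^2 + 10x - 3/2
order-2 term: 27x - 10
order-3 term: -18
the series for exp(-2D) f terminates at order 3
exp(-2D) f = (9/4)x^3 - 16x^2 + (151/4)x - 175/6


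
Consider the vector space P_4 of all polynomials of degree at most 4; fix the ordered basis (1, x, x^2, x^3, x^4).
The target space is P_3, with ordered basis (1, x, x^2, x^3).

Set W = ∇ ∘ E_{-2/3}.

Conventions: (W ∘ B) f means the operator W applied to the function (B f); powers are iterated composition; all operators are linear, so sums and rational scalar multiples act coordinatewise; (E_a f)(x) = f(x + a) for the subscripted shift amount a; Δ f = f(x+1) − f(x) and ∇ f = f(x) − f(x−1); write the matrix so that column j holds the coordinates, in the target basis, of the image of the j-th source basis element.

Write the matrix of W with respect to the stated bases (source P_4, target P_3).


image of 1: 0
image of x: 1
image of x^2: 2x - 7/3
image of x^3: 3x^2 - 7x + 13/3
image of x^4: 4x^3 - 14x^2 + (52/3)x - 203/27
each image's coordinates form column j of the matrix

the matrix is [[0, 1, -7/3, 13/3, -203/27]; [0, 0, 2, -7, 52/3]; [0, 0, 0, 3, -14]; [0, 0, 0, 0, 4]] (rows listed top to bottom)


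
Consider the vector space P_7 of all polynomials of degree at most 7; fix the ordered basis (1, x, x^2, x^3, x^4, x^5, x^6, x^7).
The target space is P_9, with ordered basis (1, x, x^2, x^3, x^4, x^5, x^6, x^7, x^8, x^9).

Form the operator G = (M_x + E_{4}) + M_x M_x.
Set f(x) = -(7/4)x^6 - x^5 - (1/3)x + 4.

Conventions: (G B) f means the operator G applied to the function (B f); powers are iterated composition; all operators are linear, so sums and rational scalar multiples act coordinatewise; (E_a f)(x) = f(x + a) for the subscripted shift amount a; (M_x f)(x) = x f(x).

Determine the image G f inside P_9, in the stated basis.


M_x f = -(7/4)x^7 - x^6 - (1/3)x^2 + 4x
E_{4} f = -(7/4)x^6 - 43x^5 - 440x^4 - 2400x^3 - 7360x^2 - (36097/3)x - 24568/3
(M_x + E_{4}) f = -(7/4)x^7 - (11/4)x^6 - 43x^5 - 440x^4 - 2400x^3 - (22081/3)x^2 - (36085/3)x - 24568/3
M_x f = -(7/4)x^7 - x^6 - (1/3)x^2 + 4x
M_x M_x f = -(7/4)x^8 - x^7 - (1/3)x^3 + 4x^2
((M_x + E_{4}) + M_x M_x) f = -(7/4)x^8 - (11/4)x^7 - (11/4)x^6 - 43x^5 - 440x^4 - (7201/3)x^3 - (22069/3)x^2 - (36085/3)x - 24568/3

g(x) = -(7/4)x^8 - (11/4)x^7 - (11/4)x^6 - 43x^5 - 440x^4 - (7201/3)x^3 - (22069/3)x^2 - (36085/3)x - 24568/3


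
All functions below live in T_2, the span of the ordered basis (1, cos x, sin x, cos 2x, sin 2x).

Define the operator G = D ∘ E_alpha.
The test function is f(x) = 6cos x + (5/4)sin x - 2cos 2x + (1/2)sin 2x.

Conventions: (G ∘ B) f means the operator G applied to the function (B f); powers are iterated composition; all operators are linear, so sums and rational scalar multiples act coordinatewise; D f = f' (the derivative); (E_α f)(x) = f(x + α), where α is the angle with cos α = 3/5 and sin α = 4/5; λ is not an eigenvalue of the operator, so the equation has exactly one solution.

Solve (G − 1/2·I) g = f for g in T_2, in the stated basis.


write g with unknown coordinates in the stated basis and equate coefficients in (G − 1/2·I) g = f
solving from the highest basis element down gives g = -(171/41)cos x + (79/82)sin x + (512/617)cos 2x - (9/617)sin 2x
check: G g = (321/82)cos x + (71/41)sin x - (978/617)cos 2x + (304/617)sin 2x
so G g − 1/2·g = 6cos x + (5/4)sin x - 2cos 2x + (1/2)sin 2x = f ✓

the image equals g(x) = -(171/41)cos x + (79/82)sin x + (512/617)cos 2x - (9/617)sin 2x


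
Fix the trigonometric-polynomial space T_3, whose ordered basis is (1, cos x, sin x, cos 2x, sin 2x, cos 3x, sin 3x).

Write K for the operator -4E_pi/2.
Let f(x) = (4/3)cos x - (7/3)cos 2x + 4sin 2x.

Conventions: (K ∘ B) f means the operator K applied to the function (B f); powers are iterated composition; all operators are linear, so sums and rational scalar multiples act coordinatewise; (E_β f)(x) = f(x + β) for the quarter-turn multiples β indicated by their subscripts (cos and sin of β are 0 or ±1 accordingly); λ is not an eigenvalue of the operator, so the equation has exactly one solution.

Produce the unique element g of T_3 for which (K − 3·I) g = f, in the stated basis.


write g with unknown coordinates in the stated basis and equate coefficients in (K − 3·I) g = f
solving from the highest basis element down gives g = -(4/25)cos x - (16/75)sin x - (7/3)cos 2x + 4sin 2x
check: K g = (64/75)cos x - (16/25)sin x - (28/3)cos 2x + 16sin 2x
so K g − 3·g = (4/3)cos x - (7/3)cos 2x + 4sin 2x = f ✓

g(x) = -(4/25)cos x - (16/75)sin x - (7/3)cos 2x + 4sin 2x


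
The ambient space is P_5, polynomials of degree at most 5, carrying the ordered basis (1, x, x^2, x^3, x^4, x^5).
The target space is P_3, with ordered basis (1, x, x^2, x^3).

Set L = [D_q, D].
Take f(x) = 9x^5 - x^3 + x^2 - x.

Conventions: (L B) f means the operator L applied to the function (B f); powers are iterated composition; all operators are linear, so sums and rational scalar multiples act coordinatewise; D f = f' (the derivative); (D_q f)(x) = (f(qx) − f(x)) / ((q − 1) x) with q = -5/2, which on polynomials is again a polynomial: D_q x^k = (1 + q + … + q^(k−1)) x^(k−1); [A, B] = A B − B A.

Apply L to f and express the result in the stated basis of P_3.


D f = 45x^4 - 3x^2 + 2x - 1
D_q D f = -(3915/8)x^3 + (9/2)x + 2
D_q f = (4059/16)x^4 - (19/4)x^2 - (3/2)x - 1
D D_q f = (4059/4)x^3 - (19/2)x - 3/2
[D_q, D] f = -(12033/8)x^3 + 14x + 7/2

g(x) = -(12033/8)x^3 + 14x + 7/2


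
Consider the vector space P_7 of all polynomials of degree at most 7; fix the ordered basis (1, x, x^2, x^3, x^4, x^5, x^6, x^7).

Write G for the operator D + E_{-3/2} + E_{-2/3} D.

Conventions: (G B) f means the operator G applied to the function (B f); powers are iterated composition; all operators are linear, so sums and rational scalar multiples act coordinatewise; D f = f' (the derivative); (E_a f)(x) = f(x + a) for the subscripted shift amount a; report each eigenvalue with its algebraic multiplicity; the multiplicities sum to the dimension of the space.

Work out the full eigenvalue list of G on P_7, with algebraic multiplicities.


image of 1: 1
image of x: x + 1/2
image of x^2: x^2 + x + 11/12
image of x^3: x^3 + (3/2)x^2 + (11/4)x - 49/24
image of x^4: x^4 + 2x^3 + (11/2)x^2 - (49/6)x + 1675/432
image of x^5: x^5 + (5/2)x^4 + (55/6)x^3 - (245/12)x^2 + (8375/432)x - 17123/2592
image of x^6: x^6 + 3x^5 + (55/4)x^4 - (245/6)x^3 + (8375/144)x^2 - (17123/432)x + 54953/5184
image of x^7: x^7 + (7/2)x^6 + (77/4)x^5 - (1715/24)x^4 + (58625/432)x^3 - (119861/864)x^2 + (384671/5184)x - 1536979/93312
the matrix is upper triangular; its diagonal is (1, 1, 1, 1, 1, 1, 1, 1)
for a triangular matrix the eigenvalues are the diagonal entries, with algebraic multiplicity their repetition count

λ = 1 (multiplicity 8)


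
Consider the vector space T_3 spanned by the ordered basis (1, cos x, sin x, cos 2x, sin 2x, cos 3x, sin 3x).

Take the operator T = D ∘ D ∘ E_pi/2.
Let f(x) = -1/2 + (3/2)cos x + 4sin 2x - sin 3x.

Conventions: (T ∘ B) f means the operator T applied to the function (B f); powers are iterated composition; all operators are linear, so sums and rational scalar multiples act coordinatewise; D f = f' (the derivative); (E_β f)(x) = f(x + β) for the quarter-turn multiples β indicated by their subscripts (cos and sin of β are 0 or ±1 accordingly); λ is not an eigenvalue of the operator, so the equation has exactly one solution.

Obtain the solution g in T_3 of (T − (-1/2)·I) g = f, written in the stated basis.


write g with unknown coordinates in the stated basis and equate coefficients in (T − (-1/2)·I) g = f
solving from the highest basis element down gives g = -1 + (3/5)cos x - (6/5)sin x + (8/9)sin 2x + (36/325)cos 3x - (2/325)sin 3x
check: T g = (6/5)cos x + (3/5)sin x + (32/9)sin 2x - (18/325)cos 3x - (324/325)sin 3x
so T g − (-1/2)·g = -1/2 + (3/2)cos x + 4sin 2x - sin 3x = f ✓

the image equals g(x) = -1 + (3/5)cos x - (6/5)sin x + (8/9)sin 2x + (36/325)cos 3x - (2/325)sin 3x


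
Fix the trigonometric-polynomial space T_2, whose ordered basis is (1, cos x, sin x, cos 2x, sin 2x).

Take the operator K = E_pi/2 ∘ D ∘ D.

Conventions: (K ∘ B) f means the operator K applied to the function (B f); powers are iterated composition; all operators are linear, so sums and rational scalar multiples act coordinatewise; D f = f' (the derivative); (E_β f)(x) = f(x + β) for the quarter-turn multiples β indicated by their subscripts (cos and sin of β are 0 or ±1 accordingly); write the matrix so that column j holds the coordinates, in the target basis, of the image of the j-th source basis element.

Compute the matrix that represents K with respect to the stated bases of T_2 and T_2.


the matrix is [[0, 0, 0, 0, 0]; [0, 0, -1, 0, 0]; [0, 1, 0, 0, 0]; [0, 0, 0, 4, 0]; [0, 0, 0, 0, 4]] (rows listed top to bottom)

image of 1: 0
image of cos x: sin x
image of sin x: -cos x
image of cos 2x: 4cos 2x
image of sin 2x: 4sin 2x
each image's coordinates form column j of the matrix


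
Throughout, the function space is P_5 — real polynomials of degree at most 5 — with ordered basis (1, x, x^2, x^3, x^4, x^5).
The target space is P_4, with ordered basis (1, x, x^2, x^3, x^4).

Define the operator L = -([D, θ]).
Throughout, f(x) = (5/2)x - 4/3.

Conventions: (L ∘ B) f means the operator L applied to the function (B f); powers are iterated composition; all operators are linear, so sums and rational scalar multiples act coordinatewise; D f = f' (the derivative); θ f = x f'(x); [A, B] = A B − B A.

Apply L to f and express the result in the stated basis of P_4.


the result is g(x) = -5/2

θ f = (5/2)x
D θ f = 5/2
D f = 5/2
θ D f = 0
[D, θ] f = 5/2
(-([D, θ])) f = -5/2


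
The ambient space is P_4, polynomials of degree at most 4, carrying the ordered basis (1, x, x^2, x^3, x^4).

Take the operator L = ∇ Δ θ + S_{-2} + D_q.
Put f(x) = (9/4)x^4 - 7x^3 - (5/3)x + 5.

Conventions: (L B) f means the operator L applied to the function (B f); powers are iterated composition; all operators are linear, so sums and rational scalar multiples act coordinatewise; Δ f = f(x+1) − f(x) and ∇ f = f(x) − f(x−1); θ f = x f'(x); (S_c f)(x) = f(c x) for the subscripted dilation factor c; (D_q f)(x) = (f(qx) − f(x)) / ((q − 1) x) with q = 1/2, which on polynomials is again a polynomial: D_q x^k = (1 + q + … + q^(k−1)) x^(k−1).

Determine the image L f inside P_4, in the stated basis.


θ f = 9x^4 - 21x^3 - (5/3)x
Δ θ f = 36x^3 - 9x^2 - 27x - 41/3
∇ Δ θ f = 108x^2 - 126x + 18
S_{-2} f = 36x^4 + 56x^3 + (10/3)x + 5
D_q f = (135/32)x^3 - (49/4)x^2 - 5/3
(∇ Δ θ + S_{-2} + D_q) f = 36x^4 + (1927/32)x^3 + (383/4)x^2 - (368/3)x + 64/3

the image equals g(x) = 36x^4 + (1927/32)x^3 + (383/4)x^2 - (368/3)x + 64/3


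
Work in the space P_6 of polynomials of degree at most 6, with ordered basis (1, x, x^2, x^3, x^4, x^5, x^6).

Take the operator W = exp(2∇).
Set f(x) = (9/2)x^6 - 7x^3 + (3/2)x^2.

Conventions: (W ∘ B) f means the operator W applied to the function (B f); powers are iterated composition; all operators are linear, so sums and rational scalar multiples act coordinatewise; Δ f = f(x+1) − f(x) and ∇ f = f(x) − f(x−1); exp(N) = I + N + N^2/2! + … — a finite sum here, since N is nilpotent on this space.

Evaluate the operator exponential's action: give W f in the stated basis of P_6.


the image equals g(x) = (9/2)x^6 + 54x^5 + 135x^4 - 187x^3 - (891/2)x^2 + 342x + 134

order-1 term: 54x^5 - 135x^4 + 180x^3 - 177x^2 + 102x - 26
order-2 term: 270x^4 - 1080x^3 + 1890x^2 - 1704x + 648
order-3 term: 720x^3 - 3240x^2 + 5400x - 3296
order-4 term: 1080x^2 - 4320x + 4680
order-5 term: 864x - 2160
order-6 term: 288
the series for exp(2∇) f terminates at order 6
exp(2∇) f = (9/2)x^6 + 54x^5 + 135x^4 - 187x^3 - (891/2)x^2 + 342x + 134


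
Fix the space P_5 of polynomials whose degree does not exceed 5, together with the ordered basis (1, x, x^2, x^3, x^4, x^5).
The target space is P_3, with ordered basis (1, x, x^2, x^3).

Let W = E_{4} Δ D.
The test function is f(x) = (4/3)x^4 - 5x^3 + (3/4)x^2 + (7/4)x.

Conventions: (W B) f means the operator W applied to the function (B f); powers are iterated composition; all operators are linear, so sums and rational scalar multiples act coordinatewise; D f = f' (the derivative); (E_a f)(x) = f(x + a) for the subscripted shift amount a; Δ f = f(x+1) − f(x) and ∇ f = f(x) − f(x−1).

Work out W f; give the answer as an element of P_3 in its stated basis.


D f = (16/3)x^3 - 15x^2 + (3/2)x + 7/4
Δ D f = 16x^2 - 14x - 49/6
E_{4} (Δ D) f = 16x^2 + 114x + 1151/6

the image equals g(x) = 16x^2 + 114x + 1151/6


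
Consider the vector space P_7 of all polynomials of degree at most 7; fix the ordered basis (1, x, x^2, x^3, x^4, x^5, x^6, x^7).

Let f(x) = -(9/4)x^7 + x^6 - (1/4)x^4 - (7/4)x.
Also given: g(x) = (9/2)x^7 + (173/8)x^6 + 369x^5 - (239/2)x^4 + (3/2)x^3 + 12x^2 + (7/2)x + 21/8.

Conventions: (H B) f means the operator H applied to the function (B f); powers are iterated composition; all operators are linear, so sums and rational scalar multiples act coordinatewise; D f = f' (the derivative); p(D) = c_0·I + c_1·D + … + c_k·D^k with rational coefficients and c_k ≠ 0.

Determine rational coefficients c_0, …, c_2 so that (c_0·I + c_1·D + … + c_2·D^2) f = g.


c_0 = -2, c_1 = -3/2, c_2 = -4

D^0 f = -(9/4)x^7 + x^6 - (1/4)x^4 - (7/4)x
D^1 f = -(63/4)x^6 + 6x^5 - x^3 - 7/4
D^2 f = -(189/2)x^5 + 30x^4 - 3x^2
matching coefficients of g against c_0 f + c_1 Df + … from the top degree down determines the c_i
solution: c_0 = -2, c_1 = -3/2, c_2 = -4


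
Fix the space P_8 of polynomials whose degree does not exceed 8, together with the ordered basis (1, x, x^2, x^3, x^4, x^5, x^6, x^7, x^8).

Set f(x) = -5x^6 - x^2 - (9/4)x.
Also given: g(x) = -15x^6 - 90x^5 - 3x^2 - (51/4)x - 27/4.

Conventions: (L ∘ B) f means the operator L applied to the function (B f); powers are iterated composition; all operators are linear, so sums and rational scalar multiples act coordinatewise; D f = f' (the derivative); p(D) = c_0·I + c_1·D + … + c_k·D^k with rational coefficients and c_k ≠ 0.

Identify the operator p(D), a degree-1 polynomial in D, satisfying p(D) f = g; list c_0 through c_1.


c_0 = 3, c_1 = 3

D^0 f = -5x^6 - x^2 - (9/4)x
D^1 f = -30x^5 - 2x - 9/4
matching coefficients of g against c_0 f + c_1 Df + … from the top degree down determines the c_i
solution: c_0 = 3, c_1 = 3


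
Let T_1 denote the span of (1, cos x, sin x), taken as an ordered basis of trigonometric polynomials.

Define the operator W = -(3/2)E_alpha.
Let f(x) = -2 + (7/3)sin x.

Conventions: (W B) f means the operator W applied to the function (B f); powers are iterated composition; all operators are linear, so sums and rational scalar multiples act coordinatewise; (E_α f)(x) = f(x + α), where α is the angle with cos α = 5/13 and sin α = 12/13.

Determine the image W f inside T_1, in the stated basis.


the result is g(x) = 3 - (42/13)cos x - (35/26)sin x

E_alpha f = -2 + (28/13)cos x + (35/39)sin x
(-(3/2)E_alpha) f = 3 - (42/13)cos x - (35/26)sin x


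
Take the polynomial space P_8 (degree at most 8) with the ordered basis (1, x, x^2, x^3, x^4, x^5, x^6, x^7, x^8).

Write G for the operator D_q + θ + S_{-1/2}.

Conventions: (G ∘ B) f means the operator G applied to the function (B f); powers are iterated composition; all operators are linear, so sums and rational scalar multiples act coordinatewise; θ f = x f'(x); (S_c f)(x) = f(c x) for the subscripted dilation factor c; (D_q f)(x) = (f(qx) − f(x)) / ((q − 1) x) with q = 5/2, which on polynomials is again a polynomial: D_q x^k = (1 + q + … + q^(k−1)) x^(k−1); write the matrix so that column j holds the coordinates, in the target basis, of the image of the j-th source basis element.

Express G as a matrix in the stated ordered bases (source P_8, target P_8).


the matrix is [[1, 1, 0, 0, 0, 0, 0, 0, 0]; [0, 1/2, 7/2, 0, 0, 0, 0, 0, 0]; [0, 0, 9/4, 39/4, 0, 0, 0, 0, 0]; [0, 0, 0, 23/8, 203/8, 0, 0, 0, 0]; [0, 0, 0, 0, 65/16, 1031/16, 0, 0, 0]; [0, 0, 0, 0, 0, 159/32, 5187/32, 0, 0]; [0, 0, 0, 0, 0, 0, 385/64, 25999/64, 0]; [0, 0, 0, 0, 0, 0, 0, 895/128, 130123/128]; [0, 0, 0, 0, 0, 0, 0, 0, 2049/256]] (rows listed top to bottom)

image of 1: 1
image of x: (1/2)x + 1
image of x^2: (9/4)x^2 + (7/2)x
image of x^3: (23/8)x^3 + (39/4)x^2
image of x^4: (65/16)x^4 + (203/8)x^3
image of x^5: (159/32)x^5 + (1031/16)x^4
image of x^6: (385/64)x^6 + (5187/32)x^5
image of x^7: (895/128)x^7 + (25999/64)x^6
image of x^8: (2049/256)x^8 + (130123/128)x^7
each image's coordinates form column j of the matrix


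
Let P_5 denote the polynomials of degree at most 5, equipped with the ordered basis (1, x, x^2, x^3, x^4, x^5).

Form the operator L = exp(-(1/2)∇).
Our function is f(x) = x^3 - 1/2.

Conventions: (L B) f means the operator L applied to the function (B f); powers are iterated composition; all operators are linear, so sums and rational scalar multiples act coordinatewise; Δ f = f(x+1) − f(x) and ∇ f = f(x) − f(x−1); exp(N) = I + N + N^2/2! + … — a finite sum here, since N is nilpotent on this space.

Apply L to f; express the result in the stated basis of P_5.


order-1 term: -(3/2)x^2 + (3/2)x - 1/2
order-2 term: (3/4)x - 3/4
order-3 term: -1/8
the series for exp(-(1/2)∇) f terminates at order 3
exp(-(1/2)∇) f = x^3 - (3/2)x^2 + (9/4)x - 15/8

g(x) = x^3 - (3/2)x^2 + (9/4)x - 15/8


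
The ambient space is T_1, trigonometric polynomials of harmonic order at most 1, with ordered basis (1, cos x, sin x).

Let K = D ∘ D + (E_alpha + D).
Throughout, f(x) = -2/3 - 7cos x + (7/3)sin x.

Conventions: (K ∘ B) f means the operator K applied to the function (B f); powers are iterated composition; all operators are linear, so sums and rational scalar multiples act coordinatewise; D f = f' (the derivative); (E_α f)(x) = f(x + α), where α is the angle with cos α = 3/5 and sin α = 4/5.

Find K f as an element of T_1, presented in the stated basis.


the result is g(x) = -2/3 + 7cos x + (35/3)sin x

D f = (7/3)cos x + 7sin x
D D f = 7cos x - (7/3)sin x
E_alpha f = -2/3 - (7/3)cos x + 7sin x
D f = (7/3)cos x + 7sin x
(E_alpha + D) f = -2/3 + 14sin x
(D ∘ D + (E_alpha + D)) f = -2/3 + 7cos x + (35/3)sin x


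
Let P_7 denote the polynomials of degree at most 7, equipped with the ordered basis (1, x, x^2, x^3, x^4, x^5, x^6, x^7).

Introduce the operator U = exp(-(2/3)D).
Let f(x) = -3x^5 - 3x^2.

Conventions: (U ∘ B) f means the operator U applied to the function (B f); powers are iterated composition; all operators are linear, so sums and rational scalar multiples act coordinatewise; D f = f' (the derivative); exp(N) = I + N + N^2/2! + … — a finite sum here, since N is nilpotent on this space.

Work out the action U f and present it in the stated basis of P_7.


g(x) = -3x^5 + 10x^4 - (40/3)x^3 + (53/9)x^2 + (28/27)x - 76/81

order-1 term: 10x^4 + 4x
order-2 term: -(40/3)x^3 - 4/3
order-3 term: (80/9)x^2
order-4 term: -(80/27)x
order-5 term: 32/81
the series for exp(-(2/3)D) f terminates at order 5
exp(-(2/3)D) f = -3x^5 + 10x^4 - (40/3)x^3 + (53/9)x^2 + (28/27)x - 76/81


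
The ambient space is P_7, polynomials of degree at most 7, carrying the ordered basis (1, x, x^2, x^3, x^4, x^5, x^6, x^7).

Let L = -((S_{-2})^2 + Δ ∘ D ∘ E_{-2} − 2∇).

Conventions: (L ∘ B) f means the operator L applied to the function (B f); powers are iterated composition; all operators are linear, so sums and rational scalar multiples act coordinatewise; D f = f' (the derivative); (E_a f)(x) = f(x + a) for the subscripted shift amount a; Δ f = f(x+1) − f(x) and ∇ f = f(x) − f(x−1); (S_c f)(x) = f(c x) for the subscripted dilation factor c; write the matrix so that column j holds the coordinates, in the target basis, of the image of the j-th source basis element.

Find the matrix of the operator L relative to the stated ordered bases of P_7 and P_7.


the matrix is [[-1, 2, -4, 11, -30, 77, -188, 443]; [0, -4, 4, -12, 44, -150, 462, -1316]; [0, 0, -16, 6, -24, 110, -450, 1617]; [0, 0, 0, -64, 8, -40, 220, -1050]; [0, 0, 0, 0, -256, 10, -60, 385]; [0, 0, 0, 0, 0, -1024, 12, -84]; [0, 0, 0, 0, 0, 0, -4096, 14]; [0, 0, 0, 0, 0, 0, 0, -16384]] (rows listed top to bottom)

image of 1: -1
image of x: -4x + 2
image of x^2: -16x^2 + 4x - 4
image of x^3: -64x^3 + 6x^2 - 12x + 11
image of x^4: -256x^4 + 8x^3 - 24x^2 + 44x - 30
image of x^5: -1024x^5 + 10x^4 - 40x^3 + 110x^2 - 150x + 77
image of x^6: -4096x^6 + 12x^5 - 60x^4 + 220x^3 - 450x^2 + 462x - 188
image of x^7: -16384x^7 + 14x^6 - 84x^5 + 385x^4 - 1050x^3 + 1617x^2 - 1316x + 443
each image's coordinates form column j of the matrix


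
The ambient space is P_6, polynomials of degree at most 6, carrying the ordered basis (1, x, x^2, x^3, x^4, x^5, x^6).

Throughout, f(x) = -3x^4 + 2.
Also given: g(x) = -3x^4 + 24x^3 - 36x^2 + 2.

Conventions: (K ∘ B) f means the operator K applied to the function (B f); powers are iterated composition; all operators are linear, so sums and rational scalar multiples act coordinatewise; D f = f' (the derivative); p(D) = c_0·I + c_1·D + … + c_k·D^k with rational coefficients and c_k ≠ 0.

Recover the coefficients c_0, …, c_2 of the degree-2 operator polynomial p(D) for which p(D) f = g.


p(D) = I − 2·D + D^2, i.e. c_0 = 1, c_1 = -2, c_2 = 1

D^0 f = -3x^4 + 2
D^1 f = -12x^3
D^2 f = -36x^2
matching coefficients of g against c_0 f + c_1 Df + … from the top degree down determines the c_i
solution: c_0 = 1, c_1 = -2, c_2 = 1


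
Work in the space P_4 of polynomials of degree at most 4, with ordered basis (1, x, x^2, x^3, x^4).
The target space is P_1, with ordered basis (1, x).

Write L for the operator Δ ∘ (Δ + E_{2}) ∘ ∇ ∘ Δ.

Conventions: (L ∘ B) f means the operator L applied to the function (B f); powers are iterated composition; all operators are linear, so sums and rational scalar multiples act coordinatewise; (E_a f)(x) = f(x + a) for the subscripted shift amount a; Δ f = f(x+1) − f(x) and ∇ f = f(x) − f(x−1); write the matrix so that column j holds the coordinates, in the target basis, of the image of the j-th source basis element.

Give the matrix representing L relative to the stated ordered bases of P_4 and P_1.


image of 1: 0
image of x: 0
image of x^2: 0
image of x^3: 6
image of x^4: 24x + 84
each image's coordinates form column j of the matrix

the matrix is [[0, 0, 0, 6, 84]; [0, 0, 0, 0, 24]] (rows listed top to bottom)


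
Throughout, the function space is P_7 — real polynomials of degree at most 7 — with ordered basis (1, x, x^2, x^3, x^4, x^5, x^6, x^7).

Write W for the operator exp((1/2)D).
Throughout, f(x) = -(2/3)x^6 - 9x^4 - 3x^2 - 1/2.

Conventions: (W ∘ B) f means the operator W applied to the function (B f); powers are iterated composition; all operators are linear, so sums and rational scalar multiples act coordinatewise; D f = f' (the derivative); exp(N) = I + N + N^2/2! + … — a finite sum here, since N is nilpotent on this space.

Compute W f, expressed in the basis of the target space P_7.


order-1 term: -2x^5 - 18x^3 - 3x
order-2 term: -(5/2)x^4 - (27/2)x^2 - 3/4
order-3 term: -(5/3)x^3 - (9/2)x
order-4 term: -(5/8)x^2 - 9/16
order-5 term: -(1/8)x
order-6 term: -1/96
the series for exp((1/2)D) f terminates at order 6
exp((1/2)D) f = -(2/3)x^6 - 2x^5 - (23/2)x^4 - (59/3)x^3 - (137/8)x^2 - (61/8)x - 175/96

the image equals g(x) = -(2/3)x^6 - 2x^5 - (23/2)x^4 - (59/3)x^3 - (137/8)x^2 - (61/8)x - 175/96


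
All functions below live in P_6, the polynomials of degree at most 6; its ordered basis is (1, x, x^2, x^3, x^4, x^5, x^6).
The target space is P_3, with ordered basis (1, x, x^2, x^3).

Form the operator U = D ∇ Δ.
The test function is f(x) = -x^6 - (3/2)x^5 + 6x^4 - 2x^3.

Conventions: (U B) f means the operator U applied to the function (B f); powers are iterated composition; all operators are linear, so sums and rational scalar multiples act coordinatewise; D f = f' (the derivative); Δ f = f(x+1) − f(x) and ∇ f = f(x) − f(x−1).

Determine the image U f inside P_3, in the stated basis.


the image equals g(x) = -120x^3 - 90x^2 + 84x - 27

Δ f = -6x^5 - (45/2)x^4 - 11x^3 + (9/2)x + 3/2
∇ Δ f = -30x^4 - 30x^3 + 42x^2 - 27x + 10
D ∇ Δ f = -120x^3 - 90x^2 + 84x - 27


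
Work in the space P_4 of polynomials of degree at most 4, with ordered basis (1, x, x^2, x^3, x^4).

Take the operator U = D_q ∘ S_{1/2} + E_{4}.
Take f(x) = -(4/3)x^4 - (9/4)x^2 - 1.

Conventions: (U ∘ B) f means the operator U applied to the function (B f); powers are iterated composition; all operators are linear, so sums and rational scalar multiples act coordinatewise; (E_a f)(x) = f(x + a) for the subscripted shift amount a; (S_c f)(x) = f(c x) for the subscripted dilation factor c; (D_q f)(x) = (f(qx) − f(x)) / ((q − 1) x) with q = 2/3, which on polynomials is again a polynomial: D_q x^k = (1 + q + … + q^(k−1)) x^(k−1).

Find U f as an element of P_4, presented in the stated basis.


the result is g(x) = -(4/3)x^4 - (6977/324)x^3 - (521/4)x^2 - (17293/48)x - 1135/3

S_{1/2} f = -(1/12)x^4 - (9/16)x^2 - 1
D_q S_{1/2} f = -(65/324)x^3 - (15/16)x
E_{4} f = -(4/3)x^4 - (64/3)x^3 - (521/4)x^2 - (1078/3)x - 1135/3
(D_q ∘ S_{1/2} + E_{4}) f = -(4/3)x^4 - (6977/324)x^3 - (521/4)x^2 - (17293/48)x - 1135/3


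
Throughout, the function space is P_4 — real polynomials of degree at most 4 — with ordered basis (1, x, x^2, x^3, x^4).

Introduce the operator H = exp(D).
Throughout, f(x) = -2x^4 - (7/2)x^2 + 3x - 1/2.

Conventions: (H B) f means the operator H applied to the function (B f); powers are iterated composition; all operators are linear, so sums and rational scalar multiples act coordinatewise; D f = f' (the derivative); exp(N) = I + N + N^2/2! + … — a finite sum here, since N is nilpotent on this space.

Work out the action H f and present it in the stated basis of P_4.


order-1 term: -8x^3 - 7x + 3
order-2 term: -12x^2 - 7/2
order-3 term: -8x
order-4 term: -2
the series for exp(D) f terminates at order 4
exp(D) f = -2x^4 - 8x^3 - (31/2)x^2 - 12x - 3

the image equals g(x) = -2x^4 - 8x^3 - (31/2)x^2 - 12x - 3


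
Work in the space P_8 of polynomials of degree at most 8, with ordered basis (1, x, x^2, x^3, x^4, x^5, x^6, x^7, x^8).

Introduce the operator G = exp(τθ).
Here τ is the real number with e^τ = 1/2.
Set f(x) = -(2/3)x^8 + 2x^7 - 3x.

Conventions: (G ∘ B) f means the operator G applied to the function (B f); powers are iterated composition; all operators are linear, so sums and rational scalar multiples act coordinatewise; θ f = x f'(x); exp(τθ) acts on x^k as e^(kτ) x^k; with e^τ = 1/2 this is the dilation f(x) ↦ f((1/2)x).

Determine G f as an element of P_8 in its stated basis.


the result is g(x) = -(1/384)x^8 + (1/64)x^7 - (3/2)x

exp(τθ) x^k = e^(kτ) x^k; with e^τ = 1/2 this sends x^k to (1/2)^k x^k
x ↦ 1/2 x
x^7 ↦ 1/128 x^7
x^8 ↦ 1/256 x^8
applying this coordinatewise to f: exp(τθ) f = -(1/384)x^8 + (1/64)x^7 - (3/2)x


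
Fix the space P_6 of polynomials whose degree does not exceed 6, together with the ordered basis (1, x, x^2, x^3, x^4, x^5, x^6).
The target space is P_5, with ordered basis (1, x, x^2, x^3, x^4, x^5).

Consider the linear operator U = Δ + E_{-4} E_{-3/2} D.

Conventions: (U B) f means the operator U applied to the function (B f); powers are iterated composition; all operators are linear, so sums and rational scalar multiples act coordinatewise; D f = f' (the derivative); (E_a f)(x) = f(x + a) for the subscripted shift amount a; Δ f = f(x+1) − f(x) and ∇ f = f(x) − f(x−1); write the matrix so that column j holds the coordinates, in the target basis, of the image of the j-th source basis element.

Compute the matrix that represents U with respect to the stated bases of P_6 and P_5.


the matrix is [[0, 2, -10, 367/4, -1329/2, 73221/16, -483137/16]; [0, 0, 4, -30, 367, -6645/2, 219663/8]; [0, 0, 0, 6, -60, 1835/2, -19935/2]; [0, 0, 0, 0, 8, -100, 1835]; [0, 0, 0, 0, 0, 10, -150]; [0, 0, 0, 0, 0, 0, 12]] (rows listed top to bottom)

image of 1: 0
image of x: 2
image of x^2: 4x - 10
image of x^3: 6x^2 - 30x + 367/4
image of x^4: 8x^3 - 60x^2 + 367x - 1329/2
image of x^5: 10x^4 - 100x^3 + (1835/2)x^2 - (6645/2)x + 73221/16
image of x^6: 12x^5 - 150x^4 + 1835x^3 - (19935/2)x^2 + (219663/8)x - 483137/16
each image's coordinates form column j of the matrix


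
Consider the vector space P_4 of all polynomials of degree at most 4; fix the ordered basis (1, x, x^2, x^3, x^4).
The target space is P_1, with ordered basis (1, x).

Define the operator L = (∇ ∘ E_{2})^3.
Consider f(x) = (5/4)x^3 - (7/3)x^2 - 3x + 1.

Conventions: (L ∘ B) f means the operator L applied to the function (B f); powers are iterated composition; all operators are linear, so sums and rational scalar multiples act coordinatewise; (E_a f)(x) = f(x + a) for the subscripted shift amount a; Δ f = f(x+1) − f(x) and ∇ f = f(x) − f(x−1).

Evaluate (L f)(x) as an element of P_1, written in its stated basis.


E_{2} f = (5/4)x^3 + (31/6)x^2 + (8/3)x - 13/3
∇ E_{2} f = (15/4)x^2 + (79/12)x - 5/4
E_{2} (∇ ∘ E_{2}) f = (15/4)x^2 + (259/12)x + 323/12
∇ E_{2} (∇ ∘ E_{2}) f = (15/2)x + 107/6
E_{2} (∇ ∘ E_{2}) (∇ ∘ E_{2}) f = (15/2)x + 197/6
∇ E_{2} (∇ ∘ E_{2}) (∇ ∘ E_{2}) f = 15/2

g(x) = 15/2


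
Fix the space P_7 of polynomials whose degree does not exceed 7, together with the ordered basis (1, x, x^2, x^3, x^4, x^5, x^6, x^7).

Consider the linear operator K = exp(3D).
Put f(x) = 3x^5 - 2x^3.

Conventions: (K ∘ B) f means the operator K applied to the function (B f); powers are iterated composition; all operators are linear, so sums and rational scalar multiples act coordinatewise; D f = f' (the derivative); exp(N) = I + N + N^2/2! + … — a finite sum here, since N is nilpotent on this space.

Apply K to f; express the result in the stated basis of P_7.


order-1 term: 45x^4 - 18x^2
order-2 term: 270x^3 - 54x
order-3 term: 810x^2 - 54
order-4 term: 1215x
order-5 term: 729
the series for exp(3D) f terminates at order 5
exp(3D) f = 3x^5 + 45x^4 + 268x^3 + 792x^2 + 1161x + 675

the image equals g(x) = 3x^5 + 45x^4 + 268x^3 + 792x^2 + 1161x + 675


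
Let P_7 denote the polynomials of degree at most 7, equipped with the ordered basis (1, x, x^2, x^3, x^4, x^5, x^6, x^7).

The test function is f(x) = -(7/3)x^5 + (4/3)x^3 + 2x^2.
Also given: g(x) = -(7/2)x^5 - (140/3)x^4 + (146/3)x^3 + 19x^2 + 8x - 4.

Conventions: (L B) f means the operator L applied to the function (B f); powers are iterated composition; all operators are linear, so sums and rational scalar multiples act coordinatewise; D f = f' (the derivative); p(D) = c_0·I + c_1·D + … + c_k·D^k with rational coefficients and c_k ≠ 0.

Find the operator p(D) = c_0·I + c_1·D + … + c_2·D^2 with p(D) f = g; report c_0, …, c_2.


D^0 f = -(7/3)x^5 + (4/3)x^3 + 2x^2
D^1 f = -(35/3)x^4 + 4x^2 + 4x
D^2 f = -(140/3)x^3 + 8x + 4
matching coefficients of g against c_0 f + c_1 Df + … from the top degree down determines the c_i
solution: c_0 = 3/2, c_1 = 4, c_2 = -1

c_0 = 3/2, c_1 = 4, c_2 = -1


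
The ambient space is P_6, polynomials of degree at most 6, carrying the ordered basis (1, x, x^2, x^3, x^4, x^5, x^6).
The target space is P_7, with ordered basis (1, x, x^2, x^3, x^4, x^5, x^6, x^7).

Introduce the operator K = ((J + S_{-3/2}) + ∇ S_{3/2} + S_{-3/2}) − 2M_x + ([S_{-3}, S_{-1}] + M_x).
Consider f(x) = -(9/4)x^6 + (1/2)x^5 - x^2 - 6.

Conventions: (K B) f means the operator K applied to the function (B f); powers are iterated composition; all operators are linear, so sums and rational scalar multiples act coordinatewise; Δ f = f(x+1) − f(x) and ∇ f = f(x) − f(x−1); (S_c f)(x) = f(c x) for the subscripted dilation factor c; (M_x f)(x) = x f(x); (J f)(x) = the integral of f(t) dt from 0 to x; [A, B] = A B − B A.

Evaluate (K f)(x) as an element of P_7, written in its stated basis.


J f = -(9/28)x^7 + (1/12)x^6 - (1/3)x^3 - 6x
S_{-3/2} f = -(6561/256)x^6 - (243/64)x^5 - (9/4)x^2 - 6
(J + S_{-3/2}) f = -(9/28)x^7 - (19619/768)x^6 - (243/64)x^5 - (1/3)x^3 - (9/4)x^2 - 6x - 6
S_{3/2} f = -(6561/256)x^6 + (243/64)x^5 - (9/4)x^2 - 6
∇ S_{3/2} f = -(19683/128)x^5 + (103275/256)x^4 - (35235/64)x^3 + (108135/256)x^2 - (22689/128)x + 8109/256
S_{-3/2} f = -(6561/256)x^6 - (243/64)x^5 - (9/4)x^2 - 6
((J + S_{-3/2}) + ∇ S_{3/2} + S_{-3/2}) f = -(9/28)x^7 - (19651/384)x^6 - (20655/128)x^5 + (103275/256)x^4 - (105769/192)x^3 + (106983/256)x^2 - (23457/128)x + 5037/256
M_x f = -(9/4)x^7 + (1/2)x^6 - x^3 - 6x
(-2M_x) f = (9/2)x^7 - x^6 + 2x^3 + 12x
S_{-1} f = -(9/4)x^6 - (1/2)x^5 - x^2 - 6
S_{-3} S_{-1} f = -(6561/4)x^6 + (243/2)x^5 - 9x^2 - 6
S_{-3} f = -(6561/4)x^6 - (243/2)x^5 - 9x^2 - 6
S_{-1} S_{-3} f = -(6561/4)x^6 + (243/2)x^5 - 9x^2 - 6
[S_{-3}, S_{-1}] f = 0
M_x f = -(9/4)x^7 + (1/2)x^6 - x^3 - 6x
([S_{-3}, S_{-1}] + M_x) f = -(9/4)x^7 + (1/2)x^6 - x^3 - 6x
(((J + S_{-3/2}) + ∇ S_{3/2} + S_{-3/2}) − 2M_x + ([S_{-3}, S_{-1}] + M_x)) f = (27/14)x^7 - (19843/384)x^6 - (20655/128)x^5 + (103275/256)x^4 - (105577/192)x^3 + (106983/256)x^2 - (22689/128)x + 5037/256

the result is g(x) = (27/14)x^7 - (19843/384)x^6 - (20655/128)x^5 + (103275/256)x^4 - (105577/192)x^3 + (106983/256)x^2 - (22689/128)x + 5037/256
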